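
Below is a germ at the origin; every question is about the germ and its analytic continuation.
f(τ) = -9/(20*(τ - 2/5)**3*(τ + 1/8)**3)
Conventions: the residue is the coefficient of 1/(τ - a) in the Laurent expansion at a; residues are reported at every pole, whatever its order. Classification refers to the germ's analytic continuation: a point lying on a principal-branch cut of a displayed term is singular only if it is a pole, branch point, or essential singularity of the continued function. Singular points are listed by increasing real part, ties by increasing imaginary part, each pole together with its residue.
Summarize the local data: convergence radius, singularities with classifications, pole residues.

Radius of convergence at 0: 1/8.
At -1/8: a pole of order 3; residue 10240000/151263.
At 2/5: a pole of order 3; residue -10240000/151263.

Denominator factor (τ - 2/5)^3: pole of order 3 at 2/5, modulus 2/5.
Denominator factor (τ + 1/8)^3: pole of order 3 at -1/8, modulus 1/8.
The radius of convergence is the smallest modulus among the singular points: 1/8.
At the order-3 pole -1/8 set g(τ) = (τ - (-1/8))^3*f(τ) = -9/(20*(τ - 2/5)**3).
Order-3 pole: residue = g''(a)/2; g''(-1/8) = 20480000/151263, so the residue is 10240000/151263.
At the order-3 pole 2/5 set g(τ) = (τ - (2/5))^3*f(τ) = -9/(20*(τ + 1/8)**3).
Order-3 pole: residue = g''(a)/2; g''(2/5) = -20480000/151263, so the residue is -10240000/151263.
List the singular points by increasing real part (a conjugate pair: the negative imaginary part first).


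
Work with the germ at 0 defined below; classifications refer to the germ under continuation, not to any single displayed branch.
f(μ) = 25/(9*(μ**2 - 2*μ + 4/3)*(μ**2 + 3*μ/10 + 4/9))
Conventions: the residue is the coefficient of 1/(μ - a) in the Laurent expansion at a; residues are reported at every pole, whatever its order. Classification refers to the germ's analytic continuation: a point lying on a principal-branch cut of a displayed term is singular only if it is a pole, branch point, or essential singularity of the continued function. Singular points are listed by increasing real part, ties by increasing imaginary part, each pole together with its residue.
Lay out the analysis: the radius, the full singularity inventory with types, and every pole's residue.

Radius of convergence at 0: 2/3.
At (-3/20) - ((7/60)*sqrt(31))*i: a pole of order 1; residue (25875/30412) + ((832875/6599404)*sqrt(31))*i.
At (-3/20) + ((7/60)*sqrt(31))*i: a pole of order 1; residue (25875/30412) - ((832875/6599404)*sqrt(31))*i.
At (1) - ((1/3)*sqrt(3))*i: a pole of order 1; residue (-25875/30412) + ((15875/30412)*sqrt(3))*i.
At (1) + ((1/3)*sqrt(3))*i: a pole of order 1; residue (-25875/30412) - ((15875/30412)*sqrt(3))*i.

Denominator factor (μ**2 - 2*μ + 4/3): discriminant -4/3, complex-conjugate roots (1) + ((1/3)*sqrt(3))*i and (1) - ((1/3)*sqrt(3))*i; poles of order 1, moduli (2/3)*sqrt(3) and (2/3)*sqrt(3).
Denominator factor (μ**2 + 3*μ/10 + 4/9): discriminant -1519/900, complex-conjugate roots (-3/20) + ((7/60)*sqrt(31))*i and (-3/20) - ((7/60)*sqrt(31))*i; poles of order 1, moduli 2/3 and 2/3.
The radius of convergence is the smallest modulus among the singular points: 2/3.
The factor μ**2 + 3*μ/10 + 4/9 splits as (μ - a)(μ - a') with a = (-3/20) - ((7/60)*sqrt(31))*i, a' = (-3/20) + ((7/60)*sqrt(31))*i. At the order-1 pole a set g(μ) = (μ - a)*f(μ) = [25/(9*(μ**2 - 2*μ + 4/3))] / (μ - a').
Simple pole: residue = g(a) at a = (-3/20) - ((7/60)*sqrt(31))*i, which is (25875/30412) + ((832875/6599404)*sqrt(31))*i.
The factor μ**2 + 3*μ/10 + 4/9 splits as (μ - a)(μ - a') with a = (-3/20) + ((7/60)*sqrt(31))*i, a' = (-3/20) - ((7/60)*sqrt(31))*i. At the order-1 pole a set g(μ) = (μ - a)*f(μ) = [25/(9*(μ**2 - 2*μ + 4/3))] / (μ - a').
Simple pole: residue = g(a) at a = (-3/20) + ((7/60)*sqrt(31))*i, which is (25875/30412) - ((832875/6599404)*sqrt(31))*i.
The factor μ**2 - 2*μ + 4/3 splits as (μ - a)(μ - a') with a = (1) - ((1/3)*sqrt(3))*i, a' = (1) + ((1/3)*sqrt(3))*i. At the order-1 pole a set g(μ) = (μ - a)*f(μ) = [25/(9*(μ**2 + 3*μ/10 + 4/9))] / (μ - a').
Simple pole: residue = g(a) at a = (1) - ((1/3)*sqrt(3))*i, which is (-25875/30412) + ((15875/30412)*sqrt(3))*i.
The factor μ**2 - 2*μ + 4/3 splits as (μ - a)(μ - a') with a = (1) + ((1/3)*sqrt(3))*i, a' = (1) - ((1/3)*sqrt(3))*i. At the order-1 pole a set g(μ) = (μ - a)*f(μ) = [25/(9*(μ**2 + 3*μ/10 + 4/9))] / (μ - a').
Simple pole: residue = g(a) at a = (1) + ((1/3)*sqrt(3))*i, which is (-25875/30412) - ((15875/30412)*sqrt(3))*i.
List the singular points by increasing real part (a conjugate pair: the negative imaginary part first).


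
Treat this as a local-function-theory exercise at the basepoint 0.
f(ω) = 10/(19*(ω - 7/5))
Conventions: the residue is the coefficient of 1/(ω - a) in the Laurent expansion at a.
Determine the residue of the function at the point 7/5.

The residue is 10/19.

At the order-1 pole 7/5 set g(ω) = (ω - (7/5))*f(ω) = 10/19.
Simple pole: residue = g(a) at a = 7/5, which is 10/19.


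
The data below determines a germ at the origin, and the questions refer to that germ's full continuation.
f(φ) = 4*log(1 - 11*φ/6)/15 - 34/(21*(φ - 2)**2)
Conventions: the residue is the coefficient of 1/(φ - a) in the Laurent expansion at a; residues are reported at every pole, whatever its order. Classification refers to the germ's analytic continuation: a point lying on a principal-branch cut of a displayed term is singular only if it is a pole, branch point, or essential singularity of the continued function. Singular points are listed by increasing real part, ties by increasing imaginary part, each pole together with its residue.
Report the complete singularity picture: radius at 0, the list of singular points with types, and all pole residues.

Radius of convergence at 0: 6/11.
At 6/11: a logarithmic branch point.
At 2: a pole of order 2; residue 0.

Denominator factor (φ - 2)^2: pole of order 2 at 2, modulus 2.
Branch term (4/15)*log(1 - φ/(6/11)): its argument vanishes at φ = 6/11, a logarithmic branch point, modulus 6/11.
The radius of convergence is the smallest modulus among the singular points: 6/11.
The branch term is analytic at 2 and contributes nothing to the residue; only the rational part matters.
At the order-2 pole 2 set g(φ) = (φ - (2))^2*(rational part) = -34/21.
Order-2 pole: residue = g'(a); g'(2) = 0, so the residue is 0.
List the singular points by increasing real part (a conjugate pair: the negative imaginary part first).


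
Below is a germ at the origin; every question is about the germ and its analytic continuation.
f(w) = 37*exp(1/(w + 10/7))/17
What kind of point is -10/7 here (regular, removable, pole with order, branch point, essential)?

The point is an essential singularity.

The exponent 1/(w - (-10/7)) has a pole at -10/7, so exp(1/(w - (-10/7))) takes every nonzero value near it: an essential singularity (not a pole of any order).


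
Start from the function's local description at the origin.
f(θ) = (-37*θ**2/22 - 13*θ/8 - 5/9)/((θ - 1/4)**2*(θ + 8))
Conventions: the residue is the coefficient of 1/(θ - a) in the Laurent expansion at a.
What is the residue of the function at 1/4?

The residue is -61069/215622.

At the order-2 pole 1/4 set g(θ) = (θ - (1/4))^2*f(θ) = (-37*θ**2/22 - 13*θ/8 - 5/9)/(θ + 8).
Order-2 pole: residue = g'(a); g'(1/4) = -61069/215622, so the residue is -61069/215622.


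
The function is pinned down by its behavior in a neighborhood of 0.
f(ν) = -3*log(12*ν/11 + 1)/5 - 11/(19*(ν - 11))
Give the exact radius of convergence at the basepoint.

Denominator factor (ν - 11): pole of order 1 at 11, modulus 11.
Branch term (-3/5)*log(1 - ν/(-11/12)): its argument vanishes at ν = -11/12, a logarithmic branch point, modulus 11/12.
The radius of convergence is the smallest modulus among the singular points: 11/12.

The radius of convergence is 11/12.


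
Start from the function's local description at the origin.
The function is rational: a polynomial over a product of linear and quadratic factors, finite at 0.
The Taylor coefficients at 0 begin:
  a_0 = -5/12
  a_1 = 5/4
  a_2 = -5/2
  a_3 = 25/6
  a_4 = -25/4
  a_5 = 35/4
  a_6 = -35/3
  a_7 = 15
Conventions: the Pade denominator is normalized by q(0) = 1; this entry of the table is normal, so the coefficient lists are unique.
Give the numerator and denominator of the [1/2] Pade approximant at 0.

The Pade approximant has numerator coefficients [-5/12, 5/36]; denominator coefficients [1, 8/3, 2].

Taylor coefficients needed (read off): a_0 = -5/12, a_1 = 5/4, a_2 = -5/2, a_3 = 25/6.
Write the denominator as Q(d) = 1 + q1*d + q2*d^2. Requiring Q*f - P = O(d^4) with deg P <= 1 kills the coefficients of d^2..d^3 in Q*f:
  d^2: a_2 + q1*a_1 + q2*a_0 = 0, i.e. -5/2 + (5/4)*q1 + (-5/12)*q2 = 0.
  d^3: a_3 + q1*a_2 + q2*a_1 = 0, i.e. 25/6 + (-5/2)*q1 + (5/4)*q2 = 0.
Solving this linear system: q1 = 8/3, q2 = 2.
The numerator is Q*f truncated at degree 1: P0 = a_0 = -5/12; P1 = a_1 + q1*a_0 = 5/36.


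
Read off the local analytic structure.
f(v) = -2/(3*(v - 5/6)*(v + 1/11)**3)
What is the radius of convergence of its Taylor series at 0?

Denominator factor (v + 1/11)^3: pole of order 3 at -1/11, modulus 1/11.
Denominator factor (v - 5/6): pole of order 1 at 5/6, modulus 5/6.
The radius of convergence is the smallest modulus among the singular points: 1/11.

The radius of convergence is 1/11.


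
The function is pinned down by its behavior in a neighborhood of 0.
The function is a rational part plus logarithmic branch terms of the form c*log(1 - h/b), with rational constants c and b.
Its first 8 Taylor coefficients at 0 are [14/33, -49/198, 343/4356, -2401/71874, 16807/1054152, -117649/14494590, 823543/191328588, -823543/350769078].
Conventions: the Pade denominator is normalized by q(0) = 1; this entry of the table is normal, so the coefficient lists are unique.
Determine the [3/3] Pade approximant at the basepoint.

Taylor coefficients needed (read off): a_0 = 14/33, a_1 = -49/198, a_2 = 343/4356, a_3 = -2401/71874, a_4 = 16807/1054152, a_5 = -117649/14494590, a_6 = 823543/191328588.
Write the denominator as Q(h) = 1 + q1*h + q2*h^2 + q3*h^3. Requiring Q*f - P = O(h^7) with deg P <= 3 kills the coefficients of h^4..h^6 in Q*f:
  h^4: a_4 + q1*a_3 + q2*a_2 + q3*a_1 = 0, i.e. 16807/1054152 + (-2401/71874)*q1 + (343/4356)*q2 + (-49/198)*q3 = 0.
  h^5: a_5 + q1*a_4 + q2*a_3 + q3*a_2 = 0, i.e. -117649/14494590 + (16807/1054152)*q1 + (-2401/71874)*q2 + (343/4356)*q3 = 0.
  h^6: a_6 + q1*a_5 + q2*a_4 + q3*a_3 = 0, i.e. 823543/191328588 + (-117649/14494590)*q1 + (16807/1054152)*q2 + (-2401/71874)*q3 = 0.
Solving this linear system: q1 = 21/22, q2 = 147/605, q3 = 343/26620.
The numerator is Q*f truncated at degree 3: P0 = a_0 = 14/33; P1 = a_1 + q1*a_0 = 343/2178; P2 = a_2 + q1*a_1 + q2*a_0 = -6517/119790; P3 = a_3 + q1*a_2 + q2*a_1 + q3*a_0 = -40817/3162456.

The Pade approximant has numerator coefficients [14/33, 343/2178, -6517/119790, -40817/3162456]; denominator coefficients [1, 21/22, 147/605, 343/26620].


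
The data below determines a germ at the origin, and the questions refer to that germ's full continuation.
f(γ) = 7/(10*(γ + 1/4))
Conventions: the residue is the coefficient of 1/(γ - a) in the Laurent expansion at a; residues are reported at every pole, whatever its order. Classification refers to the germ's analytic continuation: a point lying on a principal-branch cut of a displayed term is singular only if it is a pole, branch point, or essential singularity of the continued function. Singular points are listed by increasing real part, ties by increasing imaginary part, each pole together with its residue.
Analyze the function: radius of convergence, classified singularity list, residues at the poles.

Denominator factor (γ + 1/4): pole of order 1 at -1/4, modulus 1/4.
The radius of convergence is the smallest modulus among the singular points: 1/4.
At the order-1 pole -1/4 set g(γ) = (γ - (-1/4))*f(γ) = 7/10.
Simple pole: residue = g(a) at a = -1/4, which is 7/10.

Radius of convergence at 0: 1/4.
At -1/4: a pole of order 1; residue 7/10.


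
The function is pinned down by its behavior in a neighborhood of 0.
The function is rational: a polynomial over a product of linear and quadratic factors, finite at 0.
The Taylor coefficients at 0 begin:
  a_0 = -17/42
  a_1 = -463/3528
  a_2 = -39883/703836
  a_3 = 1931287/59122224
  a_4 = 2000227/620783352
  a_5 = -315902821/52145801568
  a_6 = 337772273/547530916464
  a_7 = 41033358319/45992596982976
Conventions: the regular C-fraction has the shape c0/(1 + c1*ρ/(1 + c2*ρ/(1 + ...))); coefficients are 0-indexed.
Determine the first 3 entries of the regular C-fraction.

Taylor coefficients (read off): a_0 = -17/42, a_1 = -463/3528, a_2 = -39883/703836.
c0 = a_0 = -17/42. Peel one level at a time: if S = 1 + c*ρ/S' with S'(0) = 1, then c is the ρ-coefficient of S and S' = c*ρ/(S - 1).
S_1 = c0/f = 1 + (-463/1428)*ρ + (-9191/263568)*ρ^2 + ...; c1 = -463/1428.
S_2 = c1*ρ/(S_1 - 1) = 1 + (-64337/598196)*ρ + ...; c2 = -64337/598196.

The regular C-fraction coefficients are [-17/42, -463/1428, -64337/598196].


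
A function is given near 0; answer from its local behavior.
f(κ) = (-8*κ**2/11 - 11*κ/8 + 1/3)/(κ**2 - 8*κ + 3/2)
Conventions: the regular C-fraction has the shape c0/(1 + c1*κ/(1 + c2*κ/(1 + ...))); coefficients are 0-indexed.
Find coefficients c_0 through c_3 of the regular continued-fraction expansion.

Taylor coefficients (expand at 0): a_0 = 2/9, a_1 = 29/108, a_2 = 712/891, a_3 = 21827/5346.
c0 = a_0 = 2/9. Peel one level at a time: if S = 1 + c*κ/S' with S'(0) = 1, then c is the κ-coefficient of S and S' = c*κ/(S - 1).
S_1 = c0/f = 1 + (-29/24)*κ + (-4511/2112)*κ^2 + ...; c1 = -29/24.
S_2 = c1*κ/(S_1 - 1) = 1 + (-4511/2552)*κ + (-646058/101761)*κ^2 + ...; c2 = -4511/2552.
S_3 = c2*κ/(S_2 - 1) = 1 + (-5168464/1439009)*κ + ...; c3 = -5168464/1439009.

The regular C-fraction coefficients are [2/9, -29/24, -4511/2552, -5168464/1439009].


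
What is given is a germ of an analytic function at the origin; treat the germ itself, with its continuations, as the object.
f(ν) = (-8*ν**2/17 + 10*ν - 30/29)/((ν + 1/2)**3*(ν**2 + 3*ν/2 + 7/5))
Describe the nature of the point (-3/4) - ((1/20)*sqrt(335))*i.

The point is a pole of order 1.

The denominator factor ν**2 + 3*ν/2 + 7/5 vanishes at (-3/4) - ((1/20)*sqrt(335))*i and appears to the power 1; the numerator there equals (-41437/4930) - ((91/170)*sqrt(335))*i, nonzero, and no other factor vanishes.
Hence a pole whose order is the multiplicity, 1.


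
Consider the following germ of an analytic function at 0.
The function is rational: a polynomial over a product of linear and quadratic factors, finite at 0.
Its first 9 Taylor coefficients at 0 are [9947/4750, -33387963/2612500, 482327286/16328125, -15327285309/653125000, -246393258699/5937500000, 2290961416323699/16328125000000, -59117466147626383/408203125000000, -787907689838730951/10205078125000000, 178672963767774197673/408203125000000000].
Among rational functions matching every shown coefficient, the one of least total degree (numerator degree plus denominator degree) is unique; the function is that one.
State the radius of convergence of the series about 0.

No rational of total degree below 7 reproduces all 9 coefficients; solving the [1/6] Pade equations on them gives f(γ) = (29/38 - 39*γ/22)/(γ**2 + 9*γ/10 + 5/7)**3, whose expansion matches every shown term.
Denominator factor (γ**2 + 9*γ/10 + 5/7)^3: discriminant -1433/700, complex-conjugate roots (-9/20) + ((1/140)*sqrt(10031))*i and (-9/20) - ((1/140)*sqrt(10031))*i; poles of order 3, moduli (1/7)*sqrt(35) and (1/7)*sqrt(35).
The radius of convergence is the smallest modulus among the singular points: (1/7)*sqrt(35).

The radius of convergence is (1/7)*sqrt(35).


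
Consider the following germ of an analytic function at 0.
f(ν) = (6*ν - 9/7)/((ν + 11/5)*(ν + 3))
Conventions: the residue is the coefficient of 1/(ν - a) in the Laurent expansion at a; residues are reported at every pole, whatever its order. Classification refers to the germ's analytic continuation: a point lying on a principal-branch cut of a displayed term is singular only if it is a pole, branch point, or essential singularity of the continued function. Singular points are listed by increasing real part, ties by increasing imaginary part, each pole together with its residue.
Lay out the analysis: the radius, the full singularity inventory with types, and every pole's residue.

Denominator factor (ν + 11/5): pole of order 1 at -11/5, modulus 11/5.
Denominator factor (ν + 3): pole of order 1 at -3, modulus 3.
The radius of convergence is the smallest modulus among the singular points: 11/5.
At the order-1 pole -3 set g(ν) = (ν - (-3))*f(ν) = (6*ν - 9/7)/(ν + 11/5).
Simple pole: residue = g(a) at a = -3, which is 675/28.
At the order-1 pole -11/5 set g(ν) = (ν - (-11/5))*f(ν) = (6*ν - 9/7)/(ν + 3).
Simple pole: residue = g(a) at a = -11/5, which is -507/28.
List the singular points by increasing real part (a conjugate pair: the negative imaginary part first).

Radius of convergence at 0: 11/5.
At -3: a pole of order 1; residue 675/28.
At -11/5: a pole of order 1; residue -507/28.


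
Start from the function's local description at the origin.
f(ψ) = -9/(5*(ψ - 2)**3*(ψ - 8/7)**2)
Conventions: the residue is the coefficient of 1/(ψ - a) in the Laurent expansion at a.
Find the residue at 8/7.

The residue is 2401/240.

At the order-2 pole 8/7 set g(ψ) = (ψ - (8/7))^2*f(ψ) = -9/(5*(ψ - 2)**3).
Order-2 pole: residue = g'(a); g'(8/7) = 2401/240, so the residue is 2401/240.


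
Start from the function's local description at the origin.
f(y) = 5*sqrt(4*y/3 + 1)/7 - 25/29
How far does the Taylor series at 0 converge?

The radius of convergence is 3/4.

Branch term (5/7)*sqrt(1 - y/(-3/4)): its argument vanishes at y = -3/4, a square-root branch point, modulus 3/4.
The radius of convergence is the smallest modulus among the singular points: 3/4.


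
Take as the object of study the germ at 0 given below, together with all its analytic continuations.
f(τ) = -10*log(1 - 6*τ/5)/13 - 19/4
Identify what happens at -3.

The point is a regular point.

There is no denominator, hence no pole anywhere.
Branch term log(1 - τ/(5/6)): argument at -3 is 23/5, nonzero, so -3 is not its branch point (a point on a principal cut is still regular for the continued germ).
So the germ continues analytically to -3.


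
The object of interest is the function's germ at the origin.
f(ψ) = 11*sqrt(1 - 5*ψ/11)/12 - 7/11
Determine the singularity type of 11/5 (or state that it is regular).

The term (11/12)*sqrt(1 - ψ/(11/5)) has argument 1 - 11/5/(11/5) = 0 at 11/5: a square-root (algebraic, two-sheeted) branch point; the remaining terms are analytic or single-valued there.

The point is an algebraic (square-root) branch point.


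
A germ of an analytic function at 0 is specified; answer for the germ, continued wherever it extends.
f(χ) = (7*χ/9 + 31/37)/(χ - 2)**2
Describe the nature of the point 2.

The point is a pole of order 2.

The denominator factor χ - 2 vanishes at 2 and appears to the power 2; the numerator there equals 797/333, nonzero, and no other factor vanishes.
Hence a pole whose order is the multiplicity, 2.


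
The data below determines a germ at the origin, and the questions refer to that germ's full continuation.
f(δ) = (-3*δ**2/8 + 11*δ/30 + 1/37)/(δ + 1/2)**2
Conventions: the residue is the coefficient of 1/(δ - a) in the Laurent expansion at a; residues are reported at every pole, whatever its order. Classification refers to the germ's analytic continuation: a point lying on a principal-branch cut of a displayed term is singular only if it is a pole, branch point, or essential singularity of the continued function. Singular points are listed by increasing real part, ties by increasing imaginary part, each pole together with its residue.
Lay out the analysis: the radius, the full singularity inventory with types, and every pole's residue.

Denominator factor (δ + 1/2)^2: pole of order 2 at -1/2, modulus 1/2.
The radius of convergence is the smallest modulus among the singular points: 1/2.
At the order-2 pole -1/2 set g(δ) = (δ - (-1/2))^2*f(δ) = -3*δ**2/8 + 11*δ/30 + 1/37.
Order-2 pole: residue = g'(a); g'(-1/2) = 89/120, so the residue is 89/120.

Radius of convergence at 0: 1/2.
At -1/2: a pole of order 2; residue 89/120.


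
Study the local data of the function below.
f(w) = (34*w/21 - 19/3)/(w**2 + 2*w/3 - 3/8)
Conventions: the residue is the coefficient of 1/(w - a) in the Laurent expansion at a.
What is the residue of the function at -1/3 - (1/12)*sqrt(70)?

The factor w**2 + 2*w/3 - 3/8 splits as (w - a)(w - a') with a = -1/3 - (1/12)*sqrt(70), a' = -1/3 + (1/12)*sqrt(70). At the order-1 pole a set g(w) = (w - a)*f(w) = [34*w/21 - 19/3] / (w - a').
Simple pole: residue = g(a) at a = -1/3 - (1/12)*sqrt(70), which is 17/21 + (433/735)*sqrt(70).

The residue is 17/21 + (433/735)*sqrt(70).


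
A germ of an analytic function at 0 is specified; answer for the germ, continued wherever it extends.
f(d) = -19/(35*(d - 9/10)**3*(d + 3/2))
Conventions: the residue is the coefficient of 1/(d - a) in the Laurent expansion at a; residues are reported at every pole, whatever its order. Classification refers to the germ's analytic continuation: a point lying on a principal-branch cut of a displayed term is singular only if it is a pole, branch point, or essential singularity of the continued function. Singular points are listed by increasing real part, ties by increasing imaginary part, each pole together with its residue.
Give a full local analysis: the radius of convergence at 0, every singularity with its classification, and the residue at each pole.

Denominator factor (d - 9/10)^3: pole of order 3 at 9/10, modulus 9/10.
Denominator factor (d + 3/2): pole of order 1 at -3/2, modulus 3/2.
The radius of convergence is the smallest modulus among the singular points: 9/10.
At the order-1 pole -3/2 set g(d) = (d - (-3/2))*f(d) = -19/(35*(d - 9/10)**3).
Simple pole: residue = g(a) at a = -3/2, which is 475/12096.
At the order-3 pole 9/10 set g(d) = (d - (9/10))^3*f(d) = -19/(35*(d + 3/2)).
Order-3 pole: residue = g''(a)/2; g''(9/10) = -475/6048, so the residue is -475/12096.
List the singular points by increasing real part (a conjugate pair: the negative imaginary part first).

Radius of convergence at 0: 9/10.
At -3/2: a pole of order 1; residue 475/12096.
At 9/10: a pole of order 3; residue -475/12096.


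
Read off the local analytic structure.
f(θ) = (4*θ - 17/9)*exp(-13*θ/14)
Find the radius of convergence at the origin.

The radius of convergence is infinite.

The factor exp(-13*θ/14) is entire and contributes no finite singular point.
The polynomial part has no poles.
No finite singular points: the Taylor series at 0 converges everywhere.


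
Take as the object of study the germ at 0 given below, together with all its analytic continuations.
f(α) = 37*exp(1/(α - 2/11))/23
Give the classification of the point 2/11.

The exponent 1/(α - (2/11)) has a pole at 2/11, so exp(1/(α - (2/11))) takes every nonzero value near it: an essential singularity (not a pole of any order).

The point is an essential singularity.


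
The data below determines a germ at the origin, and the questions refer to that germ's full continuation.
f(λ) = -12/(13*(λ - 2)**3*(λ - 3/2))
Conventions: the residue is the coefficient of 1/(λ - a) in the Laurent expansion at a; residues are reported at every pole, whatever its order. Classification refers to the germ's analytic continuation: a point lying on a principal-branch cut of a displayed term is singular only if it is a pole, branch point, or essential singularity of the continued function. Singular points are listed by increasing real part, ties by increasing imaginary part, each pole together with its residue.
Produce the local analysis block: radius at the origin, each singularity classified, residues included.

Denominator factor (λ - 2)^3: pole of order 3 at 2, modulus 2.
Denominator factor (λ - 3/2): pole of order 1 at 3/2, modulus 3/2.
The radius of convergence is the smallest modulus among the singular points: 3/2.
At the order-1 pole 3/2 set g(λ) = (λ - (3/2))*f(λ) = -12/(13*(λ - 2)**3).
Simple pole: residue = g(a) at a = 3/2, which is 96/13.
At the order-3 pole 2 set g(λ) = (λ - (2))^3*f(λ) = -12/(13*(λ - 3/2)).
Order-3 pole: residue = g''(a)/2; g''(2) = -192/13, so the residue is -96/13.
List the singular points by increasing real part (a conjugate pair: the negative imaginary part first).

Radius of convergence at 0: 3/2.
At 3/2: a pole of order 1; residue 96/13.
At 2: a pole of order 3; residue -96/13.


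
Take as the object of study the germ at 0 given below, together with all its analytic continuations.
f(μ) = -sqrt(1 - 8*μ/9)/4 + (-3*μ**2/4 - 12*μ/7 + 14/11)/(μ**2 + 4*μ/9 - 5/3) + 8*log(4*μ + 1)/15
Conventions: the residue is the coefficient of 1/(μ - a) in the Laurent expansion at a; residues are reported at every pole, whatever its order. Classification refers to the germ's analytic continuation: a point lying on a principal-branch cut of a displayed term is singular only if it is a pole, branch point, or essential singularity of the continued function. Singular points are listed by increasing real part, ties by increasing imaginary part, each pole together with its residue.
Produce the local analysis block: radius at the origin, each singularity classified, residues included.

Denominator factor (μ**2 + 4*μ/9 - 5/3): discriminant 556/81, real irrational roots -2/9 + (1/9)*sqrt(139) and -2/9 - (1/9)*sqrt(139); poles of order 1, moduli -2/9 + (1/9)*sqrt(139) and 2/9 + (1/9)*sqrt(139).
Branch term (8/15)*log(1 - μ/(-1/4)): its argument vanishes at μ = -1/4, a logarithmic branch point, modulus 1/4.
Branch term (-1/4)*sqrt(1 - μ/(9/8)): its argument vanishes at μ = 9/8, a square-root branch point, modulus 9/8.
The radius of convergence is the smallest modulus among the singular points: 1/4.
The branch terms are analytic at -2/9 - (1/9)*sqrt(139) and contribute nothing to the residue; only the rational part matters.
The factor μ**2 + 4*μ/9 - 5/3 splits as (μ - a)(μ - a') with a = -2/9 - (1/9)*sqrt(139), a' = -2/9 + (1/9)*sqrt(139). At the order-1 pole a set g(μ) = (μ - a)*(rational part) = [-3*μ**2/4 - 12*μ/7 + 14/11] / (μ - a').
Simple pole: residue = g(a) at a = -2/9 - (1/9)*sqrt(139), which is -29/42 - (2741/256872)*sqrt(139).
The branch terms are analytic at -2/9 + (1/9)*sqrt(139) and contribute nothing to the residue; only the rational part matters.
The factor μ**2 + 4*μ/9 - 5/3 splits as (μ - a)(μ - a') with a = -2/9 + (1/9)*sqrt(139), a' = -2/9 - (1/9)*sqrt(139). At the order-1 pole a set g(μ) = (μ - a)*(rational part) = [-3*μ**2/4 - 12*μ/7 + 14/11] / (μ - a').
Simple pole: residue = g(a) at a = -2/9 + (1/9)*sqrt(139), which is -29/42 + (2741/256872)*sqrt(139).
List the singular points by increasing real part (a conjugate pair: the negative imaginary part first).

Radius of convergence at 0: 1/4.
At -2/9 - (1/9)*sqrt(139): a pole of order 1; residue -29/42 - (2741/256872)*sqrt(139).
At -1/4: a logarithmic branch point.
At -2/9 + (1/9)*sqrt(139): a pole of order 1; residue -29/42 + (2741/256872)*sqrt(139).
At 9/8: an algebraic (square-root) branch point.


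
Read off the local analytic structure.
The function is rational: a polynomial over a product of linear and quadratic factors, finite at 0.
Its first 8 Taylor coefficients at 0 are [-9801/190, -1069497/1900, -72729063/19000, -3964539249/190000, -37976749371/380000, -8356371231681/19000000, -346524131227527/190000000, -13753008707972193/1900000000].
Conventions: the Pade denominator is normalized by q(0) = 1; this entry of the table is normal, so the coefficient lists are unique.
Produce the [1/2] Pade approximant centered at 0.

The Pade approximant has numerator coefficients [-9801/190, -9005403231/92837686]; denominator coefficients [1, -220652459/24430970, 1487169353/61077425].

Taylor coefficients needed (read off): a_0 = -9801/190, a_1 = -1069497/1900, a_2 = -72729063/19000, a_3 = -3964539249/190000.
Write the denominator as Q(r) = 1 + q1*r + q2*r^2. Requiring Q*f - P = O(r^4) with deg P <= 1 kills the coefficients of r^2..r^3 in Q*f:
  r^2: a_2 + q1*a_1 + q2*a_0 = 0, i.e. -72729063/19000 + (-1069497/1900)*q1 + (-9801/190)*q2 = 0.
  r^3: a_3 + q1*a_2 + q2*a_1 = 0, i.e. -3964539249/190000 + (-72729063/19000)*q1 + (-1069497/1900)*q2 = 0.
Solving this linear system: q1 = -220652459/24430970, q2 = 1487169353/61077425.
The numerator is Q*f truncated at degree 1: P0 = a_0 = -9801/190; P1 = a_1 + q1*a_0 = -9005403231/92837686.


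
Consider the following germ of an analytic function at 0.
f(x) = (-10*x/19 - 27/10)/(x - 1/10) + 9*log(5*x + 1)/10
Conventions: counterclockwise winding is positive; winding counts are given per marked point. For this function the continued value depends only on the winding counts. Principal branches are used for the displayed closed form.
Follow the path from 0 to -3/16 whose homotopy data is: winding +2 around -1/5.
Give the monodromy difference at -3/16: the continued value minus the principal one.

The rational part is single-valued and drops out of the difference; each branch term changes only by its own monodromy.
(9/10)*log(1 - x/(-1/5)): each positive loop around -1/5 adds 2*pi*i to the log, so winding +2 contributes (9/10)*(2)*2*pi*i = (18/5)*pi*i.
Summing the contributions at x = -3/16 gives (18/5)*pi*i.

Continued minus principal equals (18/5)*pi*i.


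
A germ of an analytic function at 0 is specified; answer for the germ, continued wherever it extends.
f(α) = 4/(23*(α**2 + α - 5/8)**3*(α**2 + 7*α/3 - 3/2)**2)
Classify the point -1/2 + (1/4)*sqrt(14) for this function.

The point is a pole of order 3.

The denominator factor α**2 + α - 5/8 vanishes at -1/2 + (1/4)*sqrt(14) and appears to the power 3; the numerator there equals 4/23, nonzero, and no other factor vanishes.
Hence a pole whose order is the multiplicity, 3.


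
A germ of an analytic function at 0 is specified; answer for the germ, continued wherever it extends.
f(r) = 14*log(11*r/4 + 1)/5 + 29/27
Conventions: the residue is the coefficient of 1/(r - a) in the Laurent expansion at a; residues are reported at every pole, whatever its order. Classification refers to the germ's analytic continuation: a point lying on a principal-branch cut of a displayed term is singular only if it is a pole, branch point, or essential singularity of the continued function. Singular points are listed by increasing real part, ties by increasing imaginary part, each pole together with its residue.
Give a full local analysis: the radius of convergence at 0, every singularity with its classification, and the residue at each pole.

Radius of convergence at 0: 4/11.
At -4/11: a logarithmic branch point.

Branch term (14/5)*log(1 - r/(-4/11)): its argument vanishes at r = -4/11, a logarithmic branch point, modulus 4/11.
The radius of convergence is the smallest modulus among the singular points: 4/11.


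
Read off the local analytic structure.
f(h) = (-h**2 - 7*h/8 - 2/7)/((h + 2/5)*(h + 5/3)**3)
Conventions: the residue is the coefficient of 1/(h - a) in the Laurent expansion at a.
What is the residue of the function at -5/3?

At the order-3 pole -5/3 set g(h) = (h - (-5/3))^3*f(h) = (-h**2 - 7*h/8 - 2/7)/(h + 2/5).
Order-3 pole: residue = g''(a)/2; g''(-5/3) = 9045/96026, so the residue is 9045/192052.

The residue is 9045/192052.


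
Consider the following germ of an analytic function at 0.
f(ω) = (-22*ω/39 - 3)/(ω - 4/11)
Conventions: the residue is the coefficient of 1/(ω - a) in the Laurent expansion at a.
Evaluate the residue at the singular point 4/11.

At the order-1 pole 4/11 set g(ω) = (ω - (4/11))*f(ω) = -22*ω/39 - 3.
Simple pole: residue = g(a) at a = 4/11, which is -125/39.

The residue is -125/39.


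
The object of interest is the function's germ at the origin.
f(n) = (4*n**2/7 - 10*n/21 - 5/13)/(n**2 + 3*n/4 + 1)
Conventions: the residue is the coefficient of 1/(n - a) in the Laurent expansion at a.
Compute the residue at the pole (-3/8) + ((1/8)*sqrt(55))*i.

The factor n**2 + 3*n/4 + 1 splits as (n - a)(n - a') with a = (-3/8) + ((1/8)*sqrt(55))*i, a' = (-3/8) - ((1/8)*sqrt(55))*i. At the order-1 pole a set g(n) = (n - a)*f(n) = [4*n**2/7 - 10*n/21 - 5/13] / (n - a').
Simple pole: residue = g(a) at a = (-3/8) + ((1/8)*sqrt(55))*i, which is (-19/42) + ((449/10010)*sqrt(55))*i.

The residue is (-19/42) + ((449/10010)*sqrt(55))*i.


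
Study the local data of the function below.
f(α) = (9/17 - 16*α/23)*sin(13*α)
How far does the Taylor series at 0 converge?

The radius of convergence is infinite.

The factor sin(13*α) is entire and contributes no finite singular point.
The polynomial part has no poles.
No finite singular points: the Taylor series at 0 converges everywhere.


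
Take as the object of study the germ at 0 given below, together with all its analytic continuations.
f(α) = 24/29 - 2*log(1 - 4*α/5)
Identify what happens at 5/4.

The term (-2)*log(1 - α/(5/4)) has argument 1 - 5/4/(5/4) = 0 at 5/4: a logarithmic (infinitely-sheeted) branch point; the remaining terms are analytic or single-valued there.

The point is a logarithmic branch point.


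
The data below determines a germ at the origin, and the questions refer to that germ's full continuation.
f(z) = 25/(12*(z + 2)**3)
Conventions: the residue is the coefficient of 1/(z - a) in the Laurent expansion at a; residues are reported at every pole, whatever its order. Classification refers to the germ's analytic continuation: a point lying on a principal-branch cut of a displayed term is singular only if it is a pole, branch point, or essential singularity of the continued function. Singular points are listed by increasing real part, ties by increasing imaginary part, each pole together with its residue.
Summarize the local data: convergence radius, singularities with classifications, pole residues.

Radius of convergence at 0: 2.
At -2: a pole of order 3; residue 0.

Denominator factor (z + 2)^3: pole of order 3 at -2, modulus 2.
The radius of convergence is the smallest modulus among the singular points: 2.
At the order-3 pole -2 set g(z) = (z - (-2))^3*f(z) = 25/12.
Order-3 pole: residue = g''(a)/2; g''(-2) = 0, so the residue is 0.


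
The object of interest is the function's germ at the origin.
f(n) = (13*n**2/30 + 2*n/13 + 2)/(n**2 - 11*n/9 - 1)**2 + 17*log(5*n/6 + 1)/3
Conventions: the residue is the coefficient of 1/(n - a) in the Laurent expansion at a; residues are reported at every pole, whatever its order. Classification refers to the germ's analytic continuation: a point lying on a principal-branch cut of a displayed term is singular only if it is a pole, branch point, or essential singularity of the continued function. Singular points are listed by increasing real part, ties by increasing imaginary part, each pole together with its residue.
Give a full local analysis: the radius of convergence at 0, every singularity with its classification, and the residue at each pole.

Radius of convergence at 0: -11/18 + (1/18)*sqrt(445).
At -6/5: a logarithmic branch point.
At 11/18 - (1/18)*sqrt(445): a pole of order 2; residue (157383/12871625)*sqrt(445).
At 11/18 + (1/18)*sqrt(445): a pole of order 2; residue -(157383/12871625)*sqrt(445).


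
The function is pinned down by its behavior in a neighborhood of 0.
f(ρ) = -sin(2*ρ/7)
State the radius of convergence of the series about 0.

The factor sin(2*ρ/7) is entire and contributes no finite singular point.
The polynomial part has no poles.
No finite singular points: the Taylor series at 0 converges everywhere.

The radius of convergence is infinite.


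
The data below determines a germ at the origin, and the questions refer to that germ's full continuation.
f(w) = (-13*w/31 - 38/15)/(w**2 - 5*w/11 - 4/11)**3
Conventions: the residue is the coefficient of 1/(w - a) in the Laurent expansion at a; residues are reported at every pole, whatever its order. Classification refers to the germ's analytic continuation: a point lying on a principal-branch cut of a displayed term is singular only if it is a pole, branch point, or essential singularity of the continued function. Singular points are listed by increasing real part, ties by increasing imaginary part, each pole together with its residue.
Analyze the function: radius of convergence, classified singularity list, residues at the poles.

Radius of convergence at 0: -5/22 + (1/22)*sqrt(201).
At 5/22 - (1/22)*sqrt(201): a pole of order 3; residue (393711131/1258693155)*sqrt(201).
At 5/22 + (1/22)*sqrt(201): a pole of order 3; residue -(393711131/1258693155)*sqrt(201).


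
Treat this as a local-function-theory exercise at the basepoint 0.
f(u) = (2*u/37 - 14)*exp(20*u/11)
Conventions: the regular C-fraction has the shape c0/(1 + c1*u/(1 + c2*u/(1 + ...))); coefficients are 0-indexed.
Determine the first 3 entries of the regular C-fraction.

The regular C-fraction coefficients are [-14, -5169/2849, 13359341/14726481].

Taylor coefficients (expand at 0): a_0 = -14, a_1 = -10338/407, a_2 = -103160/4477.
c0 = a_0 = -14. Peel one level at a time: if S = 1 + c*u/S' with S'(0) = 1, then c is the u-coefficient of S and S' = c*u/(S - 1).
S_1 = c0/f = 1 + (-5169/2849)*u + (13359341/8116801)*u^2 + ...; c1 = -5169/2849.
S_2 = c1*u/(S_1 - 1) = 1 + (13359341/14726481)*u + ...; c2 = 13359341/14726481.


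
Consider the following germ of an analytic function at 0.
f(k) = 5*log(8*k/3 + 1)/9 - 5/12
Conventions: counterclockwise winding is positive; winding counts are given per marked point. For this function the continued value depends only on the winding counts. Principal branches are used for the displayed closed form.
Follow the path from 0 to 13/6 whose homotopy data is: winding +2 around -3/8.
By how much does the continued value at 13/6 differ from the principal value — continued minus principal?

Continued minus principal equals (20/9)*pi*i.

The rational part is single-valued and drops out of the difference; each branch term changes only by its own monodromy.
(5/9)*log(1 - k/(-3/8)): each positive loop around -3/8 adds 2*pi*i to the log, so winding +2 contributes (5/9)*(2)*2*pi*i = (20/9)*pi*i.
Summing the contributions at k = 13/6 gives (20/9)*pi*i.


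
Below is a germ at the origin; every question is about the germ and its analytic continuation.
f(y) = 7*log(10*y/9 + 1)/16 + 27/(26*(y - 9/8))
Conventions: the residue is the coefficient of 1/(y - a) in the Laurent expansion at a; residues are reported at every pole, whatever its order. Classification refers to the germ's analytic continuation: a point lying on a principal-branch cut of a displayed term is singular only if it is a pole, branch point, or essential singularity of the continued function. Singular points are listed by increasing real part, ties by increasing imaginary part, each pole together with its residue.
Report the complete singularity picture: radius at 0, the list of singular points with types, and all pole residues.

Denominator factor (y - 9/8): pole of order 1 at 9/8, modulus 9/8.
Branch term (7/16)*log(1 - y/(-9/10)): its argument vanishes at y = -9/10, a logarithmic branch point, modulus 9/10.
The radius of convergence is the smallest modulus among the singular points: 9/10.
The branch term is analytic at 9/8 and contributes nothing to the residue; only the rational part matters.
At the order-1 pole 9/8 set g(y) = (y - (9/8))*(rational part) = 27/26.
Simple pole: residue = g(a) at a = 9/8, which is 27/26.
List the singular points by increasing real part (a conjugate pair: the negative imaginary part first).

Radius of convergence at 0: 9/10.
At -9/10: a logarithmic branch point.
At 9/8: a pole of order 1; residue 27/26.


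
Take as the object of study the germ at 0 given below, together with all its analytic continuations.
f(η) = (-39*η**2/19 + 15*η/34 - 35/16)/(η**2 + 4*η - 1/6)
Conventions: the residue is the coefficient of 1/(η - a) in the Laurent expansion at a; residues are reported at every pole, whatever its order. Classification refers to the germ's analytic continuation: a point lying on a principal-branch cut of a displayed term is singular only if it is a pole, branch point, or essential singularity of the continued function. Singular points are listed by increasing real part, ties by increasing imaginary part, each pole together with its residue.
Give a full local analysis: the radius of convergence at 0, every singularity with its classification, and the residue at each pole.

Denominator factor (η**2 + 4*η - 1/6): discriminant 50/3, real irrational roots -2 + (5/6)*sqrt(6) and -2 - (5/6)*sqrt(6); poles of order 1, moduli -2 + (5/6)*sqrt(6) and 2 + (5/6)*sqrt(6).
The radius of convergence is the smallest modulus among the singular points: -2 + (5/6)*sqrt(6).
The factor η**2 + 4*η - 1/6 splits as (η - a)(η - a') with a = -2 - (5/6)*sqrt(6), a' = -2 + (5/6)*sqrt(6). At the order-1 pole a set g(η) = (η - a)*f(η) = [-39*η**2/19 + 15*η/34 - 35/16] / (η - a').
Simple pole: residue = g(a) at a = -2 - (5/6)*sqrt(6), which is 5589/1292 + (102497/51680)*sqrt(6).
The factor η**2 + 4*η - 1/6 splits as (η - a)(η - a') with a = -2 + (5/6)*sqrt(6), a' = -2 - (5/6)*sqrt(6). At the order-1 pole a set g(η) = (η - a)*f(η) = [-39*η**2/19 + 15*η/34 - 35/16] / (η - a').
Simple pole: residue = g(a) at a = -2 + (5/6)*sqrt(6), which is 5589/1292 - (102497/51680)*sqrt(6).
List the singular points by increasing real part (a conjugate pair: the negative imaginary part first).

Radius of convergence at 0: -2 + (5/6)*sqrt(6).
At -2 - (5/6)*sqrt(6): a pole of order 1; residue 5589/1292 + (102497/51680)*sqrt(6).
At -2 + (5/6)*sqrt(6): a pole of order 1; residue 5589/1292 - (102497/51680)*sqrt(6).
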